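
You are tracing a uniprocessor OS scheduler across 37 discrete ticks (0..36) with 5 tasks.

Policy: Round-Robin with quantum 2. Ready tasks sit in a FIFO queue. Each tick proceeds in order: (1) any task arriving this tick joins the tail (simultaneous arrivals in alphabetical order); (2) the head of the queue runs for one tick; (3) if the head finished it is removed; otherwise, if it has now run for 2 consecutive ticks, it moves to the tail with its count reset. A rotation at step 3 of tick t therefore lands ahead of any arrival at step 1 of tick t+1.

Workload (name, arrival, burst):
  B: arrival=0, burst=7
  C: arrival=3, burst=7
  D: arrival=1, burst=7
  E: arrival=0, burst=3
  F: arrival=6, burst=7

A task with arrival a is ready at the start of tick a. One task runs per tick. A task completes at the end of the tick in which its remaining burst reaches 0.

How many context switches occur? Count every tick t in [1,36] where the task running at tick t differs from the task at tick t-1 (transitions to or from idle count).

t=0: queue=[B,E] q_used=0 → run B
t=1: queue=[B,E,D] q_used=1 → run B
t=2: queue=[E,D,B] q_used=0 → run E
t=3: queue=[E,D,B,C] q_used=1 → run E
t=4: queue=[D,B,C,E] q_used=0 → run D
t=5: queue=[D,B,C,E] q_used=1 → run D
t=6: queue=[B,C,E,D,F] q_used=0 → run B
t=7: queue=[B,C,E,D,F] q_used=1 → run B
t=8: queue=[C,E,D,F,B] q_used=0 → run C
t=9: queue=[C,E,D,F,B] q_used=1 → run C
t=10: queue=[E,D,F,B,C] q_used=0 → run E
t=11: queue=[D,F,B,C] q_used=0 → run D
t=12: queue=[D,F,B,C] q_used=1 → run D
t=13: queue=[F,B,C,D] q_used=0 → run F
t=14: queue=[F,B,C,D] q_used=1 → run F
t=15: queue=[B,C,D,F] q_used=0 → run B
t=16: queue=[B,C,D,F] q_used=1 → run B
t=17: queue=[C,D,F,B] q_used=0 → run C
t=18: queue=[C,D,F,B] q_used=1 → run C
t=19: queue=[D,F,B,C] q_used=0 → run D
t=20: queue=[D,F,B,C] q_used=1 → run D
t=21: queue=[F,B,C,D] q_used=0 → run F
t=22: queue=[F,B,C,D] q_used=1 → run F
t=23: queue=[B,C,D,F] q_used=0 → run B
t=24: queue=[C,D,F] q_used=0 → run C
t=25: queue=[C,D,F] q_used=1 → run C
t=26: queue=[D,F,C] q_used=0 → run D
t=27: queue=[F,C] q_used=0 → run F
t=28: queue=[F,C] q_used=1 → run F
t=29: queue=[C,F] q_used=0 → run C
t=30: queue=[F] q_used=0 → run F
t=31: (idle)
t=32: (idle)
t=33: (idle)
t=34: (idle)
t=35: (idle)
t=36: (idle)

context switches = 18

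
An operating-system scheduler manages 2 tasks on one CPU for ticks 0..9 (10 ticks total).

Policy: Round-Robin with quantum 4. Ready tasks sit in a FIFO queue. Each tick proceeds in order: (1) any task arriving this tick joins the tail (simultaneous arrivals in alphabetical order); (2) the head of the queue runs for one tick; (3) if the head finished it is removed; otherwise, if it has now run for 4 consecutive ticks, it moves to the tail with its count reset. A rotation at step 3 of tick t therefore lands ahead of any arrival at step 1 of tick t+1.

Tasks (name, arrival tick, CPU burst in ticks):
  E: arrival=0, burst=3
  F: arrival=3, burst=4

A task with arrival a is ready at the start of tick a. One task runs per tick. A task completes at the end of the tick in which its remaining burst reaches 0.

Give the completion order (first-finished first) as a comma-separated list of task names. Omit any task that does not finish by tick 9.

completion order = E, F

t=0: queue=[E] q_used=0 → run E
t=1: queue=[E] q_used=1 → run E
t=2: queue=[E] q_used=2 → run E
t=3: queue=[F] q_used=0 → run F
t=4: queue=[F] q_used=1 → run F
t=5: queue=[F] q_used=2 → run F
t=6: queue=[F] q_used=3 → run F
t=7: (idle)
t=8: (idle)
t=9: (idle)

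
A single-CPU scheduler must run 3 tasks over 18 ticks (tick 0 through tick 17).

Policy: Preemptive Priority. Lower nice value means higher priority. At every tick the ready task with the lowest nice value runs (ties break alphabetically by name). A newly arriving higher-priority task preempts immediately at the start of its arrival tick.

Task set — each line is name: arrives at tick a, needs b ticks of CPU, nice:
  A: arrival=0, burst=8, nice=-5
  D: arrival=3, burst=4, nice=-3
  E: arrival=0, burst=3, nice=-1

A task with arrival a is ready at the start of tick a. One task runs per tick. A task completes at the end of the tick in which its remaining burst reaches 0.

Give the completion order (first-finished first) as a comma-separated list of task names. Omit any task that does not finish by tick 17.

t=0: ready={A,E} → run A
t=1: ready={A,E} → run A
t=2: ready={A,E} → run A
t=3: ready={A,D,E} → run A
t=4: ready={A,D,E} → run A
t=5: ready={A,D,E} → run A
t=6: ready={A,D,E} → run A
t=7: ready={A,D,E} → run A
t=8: ready={D,E} → run D
t=9: ready={D,E} → run D
t=10: ready={D,E} → run D
t=11: ready={D,E} → run D
t=12: ready={E} → run E
t=13: ready={E} → run E
t=14: ready={E} → run E
t=15: (idle)
t=16: (idle)
t=17: (idle)

completion order = A, D, E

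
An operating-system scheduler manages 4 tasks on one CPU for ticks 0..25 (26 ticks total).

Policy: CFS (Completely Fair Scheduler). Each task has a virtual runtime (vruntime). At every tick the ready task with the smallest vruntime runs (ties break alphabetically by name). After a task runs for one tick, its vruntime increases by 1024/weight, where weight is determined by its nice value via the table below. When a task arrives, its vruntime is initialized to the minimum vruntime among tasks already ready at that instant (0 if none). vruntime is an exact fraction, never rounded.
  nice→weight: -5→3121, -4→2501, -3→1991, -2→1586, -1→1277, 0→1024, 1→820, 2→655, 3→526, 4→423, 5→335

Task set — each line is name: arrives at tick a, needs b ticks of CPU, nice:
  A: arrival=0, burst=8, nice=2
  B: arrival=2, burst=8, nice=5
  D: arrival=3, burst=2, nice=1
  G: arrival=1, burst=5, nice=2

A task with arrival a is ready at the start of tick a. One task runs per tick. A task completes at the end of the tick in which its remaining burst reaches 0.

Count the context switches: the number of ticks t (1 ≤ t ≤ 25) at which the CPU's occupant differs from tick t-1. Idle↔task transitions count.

context switches = 19

t=0: vr[A=0] → run A
t=1: vr[A=1024/655 G=1024/655] → run A
t=2: vr[A=2048/655 B=1024/655 G=1024/655] → run B
t=3: vr[A=2048/655 B=202752/43885 D=1024/655 G=1024/655] → run D
t=4: vr[A=2048/655 B=202752/43885 D=15104/5371 G=1024/655] → run G
t=5: vr[A=2048/655 B=202752/43885 D=15104/5371 G=2048/655] → run D
t=6: vr[A=2048/655 B=202752/43885 G=2048/655] → run A
t=7: vr[A=3072/655 B=202752/43885 G=2048/655] → run G
t=8: vr[A=3072/655 B=202752/43885 G=3072/655] → run B
t=9: vr[A=3072/655 B=336896/43885 G=3072/655] → run A
t=10: vr[A=4096/655 B=336896/43885 G=3072/655] → run G
t=11: vr[A=4096/655 B=336896/43885 G=4096/655] → run A
t=12: vr[A=1024/131 B=336896/43885 G=4096/655] → run G
t=13: vr[A=1024/131 B=336896/43885 G=1024/131] → run B
t=14: vr[A=1024/131 B=94208/8777 G=1024/131] → run A
t=15: vr[A=6144/655 B=94208/8777 G=1024/131] → run G
t=16: vr[A=6144/655 B=94208/8777] → run A
t=17: vr[A=7168/655 B=94208/8777] → run B
t=18: vr[A=7168/655 B=605184/43885] → run A
t=19: vr[B=605184/43885] → run B
t=20: vr[B=739328/43885] → run B
t=21: vr[B=873472/43885] → run B
t=22: vr[B=1007616/43885] → run B
t=23: (idle)
t=24: (idle)
t=25: (idle)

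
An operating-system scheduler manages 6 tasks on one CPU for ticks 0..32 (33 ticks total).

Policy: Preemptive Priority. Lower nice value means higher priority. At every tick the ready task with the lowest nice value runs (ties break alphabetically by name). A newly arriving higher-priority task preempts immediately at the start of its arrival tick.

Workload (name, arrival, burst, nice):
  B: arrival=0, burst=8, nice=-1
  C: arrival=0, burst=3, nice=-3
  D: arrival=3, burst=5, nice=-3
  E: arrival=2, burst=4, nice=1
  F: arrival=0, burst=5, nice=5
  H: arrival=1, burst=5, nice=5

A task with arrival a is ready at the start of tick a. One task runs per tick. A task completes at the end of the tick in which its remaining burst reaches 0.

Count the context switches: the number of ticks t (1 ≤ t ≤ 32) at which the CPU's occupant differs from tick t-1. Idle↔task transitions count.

context switches = 6

t=0: ready={B,C,F} → run C
t=1: ready={B,C,F,H} → run C
t=2: ready={B,C,E,F,H} → run C
t=3: ready={B,D,E,F,H} → run D
t=4: ready={B,D,E,F,H} → run D
t=5: ready={B,D,E,F,H} → run D
t=6: ready={B,D,E,F,H} → run D
t=7: ready={B,D,E,F,H} → run D
t=8: ready={B,E,F,H} → run B
t=9: ready={B,E,F,H} → run B
t=10: ready={B,E,F,H} → run B
t=11: ready={B,E,F,H} → run B
t=12: ready={B,E,F,H} → run B
t=13: ready={B,E,F,H} → run B
t=14: ready={B,E,F,H} → run B
t=15: ready={B,E,F,H} → run B
t=16: ready={E,F,H} → run E
t=17: ready={E,F,H} → run E
t=18: ready={E,F,H} → run E
t=19: ready={E,F,H} → run E
t=20: ready={F,H} → run F
t=21: ready={F,H} → run F
t=22: ready={F,H} → run F
t=23: ready={F,H} → run F
t=24: ready={F,H} → run F
t=25: ready={H} → run H
t=26: ready={H} → run H
t=27: ready={H} → run H
t=28: ready={H} → run H
t=29: ready={H} → run H
t=30: (idle)
t=31: (idle)
t=32: (idle)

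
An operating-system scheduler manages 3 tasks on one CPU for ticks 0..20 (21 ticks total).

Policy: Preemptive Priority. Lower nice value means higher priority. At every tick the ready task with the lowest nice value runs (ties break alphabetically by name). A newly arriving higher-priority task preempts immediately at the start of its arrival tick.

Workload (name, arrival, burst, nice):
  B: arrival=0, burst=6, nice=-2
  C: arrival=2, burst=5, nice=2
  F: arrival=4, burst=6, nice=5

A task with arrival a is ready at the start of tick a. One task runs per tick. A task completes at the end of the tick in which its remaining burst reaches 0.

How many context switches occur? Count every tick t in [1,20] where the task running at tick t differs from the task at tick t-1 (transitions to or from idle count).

t=0: ready={B} → run B
t=1: ready={B} → run B
t=2: ready={B,C} → run B
t=3: ready={B,C} → run B
t=4: ready={B,C,F} → run B
t=5: ready={B,C,F} → run B
t=6: ready={C,F} → run C
t=7: ready={C,F} → run C
t=8: ready={C,F} → run C
t=9: ready={C,F} → run C
t=10: ready={C,F} → run C
t=11: ready={F} → run F
t=12: ready={F} → run F
t=13: ready={F} → run F
t=14: ready={F} → run F
t=15: ready={F} → run F
t=16: ready={F} → run F
t=17: (idle)
t=18: (idle)
t=19: (idle)
t=20: (idle)

context switches = 3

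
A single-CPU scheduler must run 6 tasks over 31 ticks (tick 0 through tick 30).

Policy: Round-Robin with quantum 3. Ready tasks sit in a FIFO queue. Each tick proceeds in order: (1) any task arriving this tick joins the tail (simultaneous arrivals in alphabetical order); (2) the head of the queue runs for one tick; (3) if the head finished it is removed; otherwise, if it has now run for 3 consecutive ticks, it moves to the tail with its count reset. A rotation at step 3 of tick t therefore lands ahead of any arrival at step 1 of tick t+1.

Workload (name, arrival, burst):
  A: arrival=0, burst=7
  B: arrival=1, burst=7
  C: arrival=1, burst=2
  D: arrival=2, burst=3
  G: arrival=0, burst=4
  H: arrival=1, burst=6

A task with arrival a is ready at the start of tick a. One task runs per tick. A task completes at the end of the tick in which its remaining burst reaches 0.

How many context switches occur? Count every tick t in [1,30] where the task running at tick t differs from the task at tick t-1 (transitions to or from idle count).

context switches = 12

t=0: queue=[A,G] q_used=0 → run A
t=1: queue=[A,G,B,C,H] q_used=1 → run A
t=2: queue=[A,G,B,C,H,D] q_used=2 → run A
t=3: queue=[G,B,C,H,D,A] q_used=0 → run G
t=4: queue=[G,B,C,H,D,A] q_used=1 → run G
t=5: queue=[G,B,C,H,D,A] q_used=2 → run G
t=6: queue=[B,C,H,D,A,G] q_used=0 → run B
t=7: queue=[B,C,H,D,A,G] q_used=1 → run B
t=8: queue=[B,C,H,D,A,G] q_used=2 → run B
t=9: queue=[C,H,D,A,G,B] q_used=0 → run C
t=10: queue=[C,H,D,A,G,B] q_used=1 → run C
t=11: queue=[H,D,A,G,B] q_used=0 → run H
t=12: queue=[H,D,A,G,B] q_used=1 → run H
t=13: queue=[H,D,A,G,B] q_used=2 → run H
t=14: queue=[D,A,G,B,H] q_used=0 → run D
t=15: queue=[D,A,G,B,H] q_used=1 → run D
t=16: queue=[D,A,G,B,H] q_used=2 → run D
t=17: queue=[A,G,B,H] q_used=0 → run A
t=18: queue=[A,G,B,H] q_used=1 → run A
t=19: queue=[A,G,B,H] q_used=2 → run A
t=20: queue=[G,B,H,A] q_used=0 → run G
t=21: queue=[B,H,A] q_used=0 → run B
t=22: queue=[B,H,A] q_used=1 → run B
t=23: queue=[B,H,A] q_used=2 → run B
t=24: queue=[H,A,B] q_used=0 → run H
t=25: queue=[H,A,B] q_used=1 → run H
t=26: queue=[H,A,B] q_used=2 → run H
t=27: queue=[A,B] q_used=0 → run A
t=28: queue=[B] q_used=0 → run B
t=29: (idle)
t=30: (idle)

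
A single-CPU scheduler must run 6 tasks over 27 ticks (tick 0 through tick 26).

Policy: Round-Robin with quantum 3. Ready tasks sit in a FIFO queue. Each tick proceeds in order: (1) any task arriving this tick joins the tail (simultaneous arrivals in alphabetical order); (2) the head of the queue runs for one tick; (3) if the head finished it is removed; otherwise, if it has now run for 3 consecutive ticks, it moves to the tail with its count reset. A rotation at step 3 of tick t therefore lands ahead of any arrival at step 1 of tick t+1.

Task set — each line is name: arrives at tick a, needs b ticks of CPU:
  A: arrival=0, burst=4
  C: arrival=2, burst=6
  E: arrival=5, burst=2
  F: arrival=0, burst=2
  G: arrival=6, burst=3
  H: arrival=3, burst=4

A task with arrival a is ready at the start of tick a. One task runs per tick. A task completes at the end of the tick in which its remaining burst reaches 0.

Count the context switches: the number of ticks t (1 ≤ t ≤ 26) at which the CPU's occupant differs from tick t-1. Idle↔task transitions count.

context switches = 9

t=0: queue=[A,F] q_used=0 → run A
t=1: queue=[A,F] q_used=1 → run A
t=2: queue=[A,F,C] q_used=2 → run A
t=3: queue=[F,C,A,H] q_used=0 → run F
t=4: queue=[F,C,A,H] q_used=1 → run F
t=5: queue=[C,A,H,E] q_used=0 → run C
t=6: queue=[C,A,H,E,G] q_used=1 → run C
t=7: queue=[C,A,H,E,G] q_used=2 → run C
t=8: queue=[A,H,E,G,C] q_used=0 → run A
t=9: queue=[H,E,G,C] q_used=0 → run H
t=10: queue=[H,E,G,C] q_used=1 → run H
t=11: queue=[H,E,G,C] q_used=2 → run H
t=12: queue=[E,G,C,H] q_used=0 → run E
t=13: queue=[E,G,C,H] q_used=1 → run E
t=14: queue=[G,C,H] q_used=0 → run G
t=15: queue=[G,C,H] q_used=1 → run G
t=16: queue=[G,C,H] q_used=2 → run G
t=17: queue=[C,H] q_used=0 → run C
t=18: queue=[C,H] q_used=1 → run C
t=19: queue=[C,H] q_used=2 → run C
t=20: queue=[H] q_used=0 → run H
t=21: (idle)
t=22: (idle)
t=23: (idle)
t=24: (idle)
t=25: (idle)
t=26: (idle)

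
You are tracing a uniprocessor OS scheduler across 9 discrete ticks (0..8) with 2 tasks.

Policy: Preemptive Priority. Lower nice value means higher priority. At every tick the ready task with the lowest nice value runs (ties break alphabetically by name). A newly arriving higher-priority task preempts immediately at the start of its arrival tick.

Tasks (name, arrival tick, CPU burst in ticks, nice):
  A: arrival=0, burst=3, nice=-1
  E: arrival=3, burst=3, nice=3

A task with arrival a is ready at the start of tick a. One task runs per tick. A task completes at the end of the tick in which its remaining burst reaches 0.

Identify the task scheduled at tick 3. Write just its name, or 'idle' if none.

running at tick 3 = E

t=0: ready={A} → run A
t=1: ready={A} → run A
t=2: ready={A} → run A
t=3: ready={E} → run E
t=4: ready={E} → run E
t=5: ready={E} → run E
t=6: (idle)
t=7: (idle)
t=8: (idle)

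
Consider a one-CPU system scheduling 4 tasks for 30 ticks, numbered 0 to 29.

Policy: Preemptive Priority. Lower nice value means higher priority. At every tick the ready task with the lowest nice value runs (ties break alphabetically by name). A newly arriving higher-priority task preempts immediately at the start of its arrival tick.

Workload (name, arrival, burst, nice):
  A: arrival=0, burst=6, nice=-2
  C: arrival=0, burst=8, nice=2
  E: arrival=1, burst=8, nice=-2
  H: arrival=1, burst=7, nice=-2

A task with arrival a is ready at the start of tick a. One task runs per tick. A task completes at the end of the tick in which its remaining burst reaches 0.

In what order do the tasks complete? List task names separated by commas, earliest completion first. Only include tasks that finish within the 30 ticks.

completion order = A, E, H, C

t=0: ready={A,C} → run A
t=1: ready={A,C,E,H} → run A
t=2: ready={A,C,E,H} → run A
t=3: ready={A,C,E,H} → run A
t=4: ready={A,C,E,H} → run A
t=5: ready={A,C,E,H} → run A
t=6: ready={C,E,H} → run E
t=7: ready={C,E,H} → run E
t=8: ready={C,E,H} → run E
t=9: ready={C,E,H} → run E
t=10: ready={C,E,H} → run E
t=11: ready={C,E,H} → run E
t=12: ready={C,E,H} → run E
t=13: ready={C,E,H} → run E
t=14: ready={C,H} → run H
t=15: ready={C,H} → run H
t=16: ready={C,H} → run H
t=17: ready={C,H} → run H
t=18: ready={C,H} → run H
t=19: ready={C,H} → run H
t=20: ready={C,H} → run H
t=21: ready={C} → run C
t=22: ready={C} → run C
t=23: ready={C} → run C
t=24: ready={C} → run C
t=25: ready={C} → run C
t=26: ready={C} → run C
t=27: ready={C} → run C
t=28: ready={C} → run C
t=29: (idle)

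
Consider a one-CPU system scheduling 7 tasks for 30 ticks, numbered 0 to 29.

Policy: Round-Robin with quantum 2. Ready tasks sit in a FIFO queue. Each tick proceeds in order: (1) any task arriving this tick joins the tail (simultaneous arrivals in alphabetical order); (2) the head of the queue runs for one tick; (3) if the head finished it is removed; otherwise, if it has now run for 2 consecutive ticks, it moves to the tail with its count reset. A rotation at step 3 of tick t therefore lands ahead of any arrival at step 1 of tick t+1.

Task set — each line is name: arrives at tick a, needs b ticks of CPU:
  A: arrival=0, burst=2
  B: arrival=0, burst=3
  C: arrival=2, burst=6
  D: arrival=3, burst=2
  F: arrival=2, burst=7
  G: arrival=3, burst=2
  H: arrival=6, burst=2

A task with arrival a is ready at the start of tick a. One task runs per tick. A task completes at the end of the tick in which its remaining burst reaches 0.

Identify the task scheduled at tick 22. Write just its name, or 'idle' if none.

t=0: queue=[A,B] q_used=0 → run A
t=1: queue=[A,B] q_used=1 → run A
t=2: queue=[B,C,F] q_used=0 → run B
t=3: queue=[B,C,F,D,G] q_used=1 → run B
t=4: queue=[C,F,D,G,B] q_used=0 → run C
t=5: queue=[C,F,D,G,B] q_used=1 → run C
t=6: queue=[F,D,G,B,C,H] q_used=0 → run F
t=7: queue=[F,D,G,B,C,H] q_used=1 → run F
t=8: queue=[D,G,B,C,H,F] q_used=0 → run D
t=9: queue=[D,G,B,C,H,F] q_used=1 → run D
t=10: queue=[G,B,C,H,F] q_used=0 → run G
t=11: queue=[G,B,C,H,F] q_used=1 → run G
t=12: queue=[B,C,H,F] q_used=0 → run B
t=13: queue=[C,H,F] q_used=0 → run C
t=14: queue=[C,H,F] q_used=1 → run C
t=15: queue=[H,F,C] q_used=0 → run H
t=16: queue=[H,F,C] q_used=1 → run H
t=17: queue=[F,C] q_used=0 → run F
t=18: queue=[F,C] q_used=1 → run F
t=19: queue=[C,F] q_used=0 → run C
t=20: queue=[C,F] q_used=1 → run C
t=21: queue=[F] q_used=0 → run F
t=22: queue=[F] q_used=1 → run F
t=23: queue=[F] q_used=0 → run F
t=24: (idle)
t=25: (idle)
t=26: (idle)
t=27: (idle)
t=28: (idle)
t=29: (idle)

running at tick 22 = F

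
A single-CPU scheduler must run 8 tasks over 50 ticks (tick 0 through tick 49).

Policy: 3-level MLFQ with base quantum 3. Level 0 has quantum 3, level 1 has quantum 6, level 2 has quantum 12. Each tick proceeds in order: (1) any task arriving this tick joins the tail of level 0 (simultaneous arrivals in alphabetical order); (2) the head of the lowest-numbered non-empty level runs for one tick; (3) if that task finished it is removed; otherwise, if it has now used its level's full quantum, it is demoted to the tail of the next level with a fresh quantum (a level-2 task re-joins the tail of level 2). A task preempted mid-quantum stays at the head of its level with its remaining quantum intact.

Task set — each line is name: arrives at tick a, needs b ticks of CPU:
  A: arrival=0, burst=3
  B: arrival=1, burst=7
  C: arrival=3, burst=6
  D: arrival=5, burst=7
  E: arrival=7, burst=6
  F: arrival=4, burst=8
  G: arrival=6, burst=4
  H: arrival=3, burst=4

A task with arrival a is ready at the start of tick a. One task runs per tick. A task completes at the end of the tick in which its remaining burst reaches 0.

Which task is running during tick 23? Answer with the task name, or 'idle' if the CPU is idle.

t=0: L0/L1/L2 = A/-/- → run A
t=1: L0/L1/L2 = AB/-/- → run A
t=2: L0/L1/L2 = AB/-/- → run A
t=3: L0/L1/L2 = BCH/-/- → run B
t=4: L0/L1/L2 = BCHF/-/- → run B
t=5: L0/L1/L2 = BCHFD/-/- → run B
t=6: L0/L1/L2 = CHFDG/B/- → run C
t=7: L0/L1/L2 = CHFDGE/B/- → run C
t=8: L0/L1/L2 = CHFDGE/B/- → run C
t=9: L0/L1/L2 = HFDGE/BC/- → run H
t=10: L0/L1/L2 = HFDGE/BC/- → run H
t=11: L0/L1/L2 = HFDGE/BC/- → run H
t=12: L0/L1/L2 = FDGE/BCH/- → run F
t=13: L0/L1/L2 = FDGE/BCH/- → run F
t=14: L0/L1/L2 = FDGE/BCH/- → run F
t=15: L0/L1/L2 = DGE/BCHF/- → run D
t=16: L0/L1/L2 = DGE/BCHF/- → run D
t=17: L0/L1/L2 = DGE/BCHF/- → run D
t=18: L0/L1/L2 = GE/BCHFD/- → run G
t=19: L0/L1/L2 = GE/BCHFD/- → run G
t=20: L0/L1/L2 = GE/BCHFD/- → run G
t=21: L0/L1/L2 = E/BCHFDG/- → run E
t=22: L0/L1/L2 = E/BCHFDG/- → run E
t=23: L0/L1/L2 = E/BCHFDG/- → run E
t=24: L0/L1/L2 = -/BCHFDGE/- → run B
t=25: L0/L1/L2 = -/BCHFDGE/- → run B
t=26: L0/L1/L2 = -/BCHFDGE/- → run B
t=27: L0/L1/L2 = -/BCHFDGE/- → run B
t=28: L0/L1/L2 = -/CHFDGE/- → run C
t=29: L0/L1/L2 = -/CHFDGE/- → run C
t=30: L0/L1/L2 = -/CHFDGE/- → run C
t=31: L0/L1/L2 = -/HFDGE/- → run H
t=32: L0/L1/L2 = -/FDGE/- → run F
t=33: L0/L1/L2 = -/FDGE/- → run F
t=34: L0/L1/L2 = -/FDGE/- → run F
t=35: L0/L1/L2 = -/FDGE/- → run F
t=36: L0/L1/L2 = -/FDGE/- → run F
t=37: L0/L1/L2 = -/DGE/- → run D
t=38: L0/L1/L2 = -/DGE/- → run D
t=39: L0/L1/L2 = -/DGE/- → run D
t=40: L0/L1/L2 = -/DGE/- → run D
t=41: L0/L1/L2 = -/GE/- → run G
t=42: L0/L1/L2 = -/E/- → run E
t=43: L0/L1/L2 = -/E/- → run E
t=44: L0/L1/L2 = -/E/- → run E
t=45: (idle)
t=46: (idle)
t=47: (idle)
t=48: (idle)
t=49: (idle)

running at tick 23 = E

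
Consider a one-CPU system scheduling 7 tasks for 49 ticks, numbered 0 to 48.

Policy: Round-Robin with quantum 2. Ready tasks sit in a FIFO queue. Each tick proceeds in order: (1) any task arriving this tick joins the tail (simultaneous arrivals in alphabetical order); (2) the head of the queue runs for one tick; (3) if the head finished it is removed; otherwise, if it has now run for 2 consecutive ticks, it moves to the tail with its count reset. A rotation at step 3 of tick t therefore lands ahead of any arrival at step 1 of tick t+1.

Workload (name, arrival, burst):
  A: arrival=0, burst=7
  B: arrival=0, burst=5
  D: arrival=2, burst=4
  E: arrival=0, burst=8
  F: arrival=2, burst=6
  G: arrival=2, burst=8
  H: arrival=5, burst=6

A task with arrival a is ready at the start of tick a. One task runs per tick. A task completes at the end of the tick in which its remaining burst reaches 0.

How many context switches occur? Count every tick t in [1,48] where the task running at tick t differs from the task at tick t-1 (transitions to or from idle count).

context switches = 23

t=0: queue=[A,B,E] q_used=0 → run A
t=1: queue=[A,B,E] q_used=1 → run A
t=2: queue=[B,E,A,D,F,G] q_used=0 → run B
t=3: queue=[B,E,A,D,F,G] q_used=1 → run B
t=4: queue=[E,A,D,F,G,B] q_used=0 → run E
t=5: queue=[E,A,D,F,G,B,H] q_used=1 → run E
t=6: queue=[A,D,F,G,B,H,E] q_used=0 → run A
t=7: queue=[A,D,F,G,B,H,E] q_used=1 → run A
t=8: queue=[D,F,G,B,H,E,A] q_used=0 → run D
t=9: queue=[D,F,G,B,H,E,A] q_used=1 → run D
t=10: queue=[F,G,B,H,E,A,D] q_used=0 → run F
t=11: queue=[F,G,B,H,E,A,D] q_used=1 → run F
t=12: queue=[G,B,H,E,A,D,F] q_used=0 → run G
t=13: queue=[G,B,H,E,A,D,F] q_used=1 → run G
t=14: queue=[B,H,E,A,D,F,G] q_used=0 → run B
t=15: queue=[B,H,E,A,D,F,G] q_used=1 → run B
t=16: queue=[H,E,A,D,F,G,B] q_used=0 → run H
t=17: queue=[H,E,A,D,F,G,B] q_used=1 → run H
t=18: queue=[E,A,D,F,G,B,H] q_used=0 → run E
t=19: queue=[E,A,D,F,G,B,H] q_used=1 → run E
t=20: queue=[A,D,F,G,B,H,E] q_used=0 → run A
t=21: queue=[A,D,F,G,B,H,E] q_used=1 → run A
t=22: queue=[D,F,G,B,H,E,A] q_used=0 → run D
t=23: queue=[D,F,G,B,H,E,A] q_used=1 → run D
t=24: queue=[F,G,B,H,E,A] q_used=0 → run F
t=25: queue=[F,G,B,H,E,A] q_used=1 → run F
t=26: queue=[G,B,H,E,A,F] q_used=0 → run G
t=27: queue=[G,B,H,E,A,F] q_used=1 → run G
t=28: queue=[B,H,E,A,F,G] q_used=0 → run B
t=29: queue=[H,E,A,F,G] q_used=0 → run H
t=30: queue=[H,E,A,F,G] q_used=1 → run H
t=31: queue=[E,A,F,G,H] q_used=0 → run E
t=32: queue=[E,A,F,G,H] q_used=1 → run E
t=33: queue=[A,F,G,H,E] q_used=0 → run A
t=34: queue=[F,G,H,E] q_used=0 → run F
t=35: queue=[F,G,H,E] q_used=1 → run F
t=36: queue=[G,H,E] q_used=0 → run G
t=37: queue=[G,H,E] q_used=1 → run G
t=38: queue=[H,E,G] q_used=0 → run H
t=39: queue=[H,E,G] q_used=1 → run H
t=40: queue=[E,G] q_used=0 → run E
t=41: queue=[E,G] q_used=1 → run E
t=42: queue=[G] q_used=0 → run G
t=43: queue=[G] q_used=1 → run G
t=44: (idle)
t=45: (idle)
t=46: (idle)
t=47: (idle)
t=48: (idle)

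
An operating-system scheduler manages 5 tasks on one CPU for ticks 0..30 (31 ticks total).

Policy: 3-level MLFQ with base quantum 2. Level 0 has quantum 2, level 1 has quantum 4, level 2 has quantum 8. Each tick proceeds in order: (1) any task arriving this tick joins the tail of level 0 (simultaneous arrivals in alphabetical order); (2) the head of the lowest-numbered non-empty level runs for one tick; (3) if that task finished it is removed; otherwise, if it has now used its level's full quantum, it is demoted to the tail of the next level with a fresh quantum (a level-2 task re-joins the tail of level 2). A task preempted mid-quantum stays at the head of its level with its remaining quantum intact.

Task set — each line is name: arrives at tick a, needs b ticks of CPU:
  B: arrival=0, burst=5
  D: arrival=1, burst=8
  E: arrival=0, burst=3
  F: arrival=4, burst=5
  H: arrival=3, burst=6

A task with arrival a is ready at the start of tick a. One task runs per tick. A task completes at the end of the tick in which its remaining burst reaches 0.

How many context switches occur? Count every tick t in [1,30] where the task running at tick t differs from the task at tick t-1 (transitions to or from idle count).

context switches = 11

t=0: L0/L1/L2 = BE/-/- → run B
t=1: L0/L1/L2 = BED/-/- → run B
t=2: L0/L1/L2 = ED/B/- → run E
t=3: L0/L1/L2 = EDH/B/- → run E
t=4: L0/L1/L2 = DHF/BE/- → run D
t=5: L0/L1/L2 = DHF/BE/- → run D
t=6: L0/L1/L2 = HF/BED/- → run H
t=7: L0/L1/L2 = HF/BED/- → run H
t=8: L0/L1/L2 = F/BEDH/- → run F
t=9: L0/L1/L2 = F/BEDH/- → run F
t=10: L0/L1/L2 = -/BEDHF/- → run B
t=11: L0/L1/L2 = -/BEDHF/- → run B
t=12: L0/L1/L2 = -/BEDHF/- → run B
t=13: L0/L1/L2 = -/EDHF/- → run E
t=14: L0/L1/L2 = -/DHF/- → run D
t=15: L0/L1/L2 = -/DHF/- → run D
t=16: L0/L1/L2 = -/DHF/- → run D
t=17: L0/L1/L2 = -/DHF/- → run D
t=18: L0/L1/L2 = -/HF/D → run H
t=19: L0/L1/L2 = -/HF/D → run H
t=20: L0/L1/L2 = -/HF/D → run H
t=21: L0/L1/L2 = -/HF/D → run H
t=22: L0/L1/L2 = -/F/D → run F
t=23: L0/L1/L2 = -/F/D → run F
t=24: L0/L1/L2 = -/F/D → run F
t=25: L0/L1/L2 = -/-/D → run D
t=26: L0/L1/L2 = -/-/D → run D
t=27: (idle)
t=28: (idle)
t=29: (idle)
t=30: (idle)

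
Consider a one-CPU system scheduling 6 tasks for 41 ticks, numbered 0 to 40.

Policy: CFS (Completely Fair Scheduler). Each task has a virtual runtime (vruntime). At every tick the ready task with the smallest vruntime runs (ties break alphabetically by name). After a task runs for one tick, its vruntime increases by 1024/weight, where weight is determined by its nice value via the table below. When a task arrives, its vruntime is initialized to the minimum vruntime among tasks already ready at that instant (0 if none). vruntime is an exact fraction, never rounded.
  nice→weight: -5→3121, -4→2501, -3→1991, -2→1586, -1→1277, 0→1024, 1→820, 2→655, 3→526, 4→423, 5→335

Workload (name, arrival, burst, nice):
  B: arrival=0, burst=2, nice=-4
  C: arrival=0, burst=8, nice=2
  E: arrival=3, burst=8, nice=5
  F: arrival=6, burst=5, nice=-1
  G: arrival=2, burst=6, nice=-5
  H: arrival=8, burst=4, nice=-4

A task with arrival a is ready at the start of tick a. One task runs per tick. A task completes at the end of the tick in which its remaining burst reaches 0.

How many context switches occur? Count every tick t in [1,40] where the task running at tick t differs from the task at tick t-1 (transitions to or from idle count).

context switches = 24

t=0: vr[B=0 C=0] → run B
t=1: vr[B=1024/2501 C=0] → run C
t=2: vr[B=1024/2501 C=1024/655 G=1024/2501] → run B
t=3: vr[C=1024/655 E=1024/2501 G=1024/2501] → run E
t=4: vr[C=1024/655 E=2904064/837835 G=1024/2501] → run G
t=5: vr[C=1024/655 E=2904064/837835 G=5756928/7805621] → run G
t=6: vr[C=1024/655 E=2904064/837835 F=8317952/7805621 G=8317952/7805621] → run F
t=7: vr[C=1024/655 E=2904064/837835 F=18614980608/9967778017 G=8317952/7805621] → run G
t=8: vr[C=1024/655 E=2904064/837835 F=18614980608/9967778017 G=10878976/7805621 H=10878976/7805621] → run G
t=9: vr[C=1024/655 E=2904064/837835 F=18614980608/9967778017 G=13440000/7805621 H=10878976/7805621] → run H
t=10: vr[C=1024/655 E=2904064/837835 F=18614980608/9967778017 G=13440000/7805621 H=14074880/7805621] → run C
t=11: vr[C=2048/655 E=2904064/837835 F=18614980608/9967778017 G=13440000/7805621 H=14074880/7805621] → run G
t=12: vr[C=2048/655 E=2904064/837835 F=18614980608/9967778017 G=16001024/7805621 H=14074880/7805621] → run H
t=13: vr[C=2048/655 E=2904064/837835 F=18614980608/9967778017 G=16001024/7805621 H=17270784/7805621] → run F
t=14: vr[C=2048/655 E=2904064/837835 F=26607936512/9967778017 G=16001024/7805621 H=17270784/7805621] → run G
t=15: vr[C=2048/655 E=2904064/837835 F=26607936512/9967778017 H=17270784/7805621] → run H
t=16: vr[C=2048/655 E=2904064/837835 F=26607936512/9967778017 H=20466688/7805621] → run H
t=17: vr[C=2048/655 E=2904064/837835 F=26607936512/9967778017] → run F
t=18: vr[C=2048/655 E=2904064/837835 F=34600892416/9967778017] → run C
t=19: vr[C=3072/655 E=2904064/837835 F=34600892416/9967778017] → run E
t=20: vr[C=3072/655 E=5465088/837835 F=34600892416/9967778017] → run F
t=21: vr[C=3072/655 E=5465088/837835 F=42593848320/9967778017] → run F
t=22: vr[C=3072/655 E=5465088/837835] → run C
t=23: vr[C=4096/655 E=5465088/837835] → run C
t=24: vr[C=1024/131 E=5465088/837835] → run E
t=25: vr[C=1024/131 E=8026112/837835] → run C
t=26: vr[C=6144/655 E=8026112/837835] → run C
t=27: vr[C=7168/655 E=8026112/837835] → run E
t=28: vr[C=7168/655 E=10587136/837835] → run C
t=29: vr[E=10587136/837835] → run E
t=30: vr[E=2629632/167567] → run E
t=31: vr[E=15709184/837835] → run E
t=32: vr[E=18270208/837835] → run E
t=33: (idle)
t=34: (idle)
t=35: (idle)
t=36: (idle)
t=37: (idle)
t=38: (idle)
t=39: (idle)
t=40: (idle)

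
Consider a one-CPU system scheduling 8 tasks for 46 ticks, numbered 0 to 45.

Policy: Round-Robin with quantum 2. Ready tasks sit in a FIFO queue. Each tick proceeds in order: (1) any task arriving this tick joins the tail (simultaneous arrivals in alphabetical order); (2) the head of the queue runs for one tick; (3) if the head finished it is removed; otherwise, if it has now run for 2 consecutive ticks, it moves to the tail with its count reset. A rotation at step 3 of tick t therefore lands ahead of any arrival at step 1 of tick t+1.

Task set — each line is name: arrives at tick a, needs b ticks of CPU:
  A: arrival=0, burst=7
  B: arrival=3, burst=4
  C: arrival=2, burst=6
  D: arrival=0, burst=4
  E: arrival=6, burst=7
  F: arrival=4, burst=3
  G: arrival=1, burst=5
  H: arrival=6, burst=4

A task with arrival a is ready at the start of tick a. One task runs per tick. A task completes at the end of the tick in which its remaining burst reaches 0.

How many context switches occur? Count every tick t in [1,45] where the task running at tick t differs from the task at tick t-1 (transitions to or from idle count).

t=0: queue=[A,D] q_used=0 → run A
t=1: queue=[A,D,G] q_used=1 → run A
t=2: queue=[D,G,A,C] q_used=0 → run D
t=3: queue=[D,G,A,C,B] q_used=1 → run D
t=4: queue=[G,A,C,B,D,F] q_used=0 → run G
t=5: queue=[G,A,C,B,D,F] q_used=1 → run G
t=6: queue=[A,C,B,D,F,G,E,H] q_used=0 → run A
t=7: queue=[A,C,B,D,F,G,E,H] q_used=1 → run A
t=8: queue=[C,B,D,F,G,E,H,A] q_used=0 → run C
t=9: queue=[C,B,D,F,G,E,H,A] q_used=1 → run C
t=10: queue=[B,D,F,G,E,H,A,C] q_used=0 → run B
t=11: queue=[B,D,F,G,E,H,A,C] q_used=1 → run B
t=12: queue=[D,F,G,E,H,A,C,B] q_used=0 → run D
t=13: queue=[D,F,G,E,H,A,C,B] q_used=1 → run D
t=14: queue=[F,G,E,H,A,C,B] q_used=0 → run F
t=15: queue=[F,G,E,H,A,C,B] q_used=1 → run F
t=16: queue=[G,E,H,A,C,B,F] q_used=0 → run G
t=17: queue=[G,E,H,A,C,B,F] q_used=1 → run G
t=18: queue=[E,H,A,C,B,F,G] q_used=0 → run E
t=19: queue=[E,H,A,C,B,F,G] q_used=1 → run E
t=20: queue=[H,A,C,B,F,G,E] q_used=0 → run H
t=21: queue=[H,A,C,B,F,G,E] q_used=1 → run H
t=22: queue=[A,C,B,F,G,E,H] q_used=0 → run A
t=23: queue=[A,C,B,F,G,E,H] q_used=1 → run A
t=24: queue=[C,B,F,G,E,H,A] q_used=0 → run C
t=25: queue=[C,B,F,G,E,H,A] q_used=1 → run C
t=26: queue=[B,F,G,E,H,A,C] q_used=0 → run B
t=27: queue=[B,F,G,E,H,A,C] q_used=1 → run B
t=28: queue=[F,G,E,H,A,C] q_used=0 → run F
t=29: queue=[G,E,H,A,C] q_used=0 → run G
t=30: queue=[E,H,A,C] q_used=0 → run E
t=31: queue=[E,H,A,C] q_used=1 → run E
t=32: queue=[H,A,C,E] q_used=0 → run H
t=33: queue=[H,A,C,E] q_used=1 → run H
t=34: queue=[A,C,E] q_used=0 → run A
t=35: queue=[C,E] q_used=0 → run C
t=36: queue=[C,E] q_used=1 → run C
t=37: queue=[E] q_used=0 → run E
t=38: queue=[E] q_used=1 → run E
t=39: queue=[E] q_used=0 → run E
t=40: (idle)
t=41: (idle)
t=42: (idle)
t=43: (idle)
t=44: (idle)
t=45: (idle)

context switches = 21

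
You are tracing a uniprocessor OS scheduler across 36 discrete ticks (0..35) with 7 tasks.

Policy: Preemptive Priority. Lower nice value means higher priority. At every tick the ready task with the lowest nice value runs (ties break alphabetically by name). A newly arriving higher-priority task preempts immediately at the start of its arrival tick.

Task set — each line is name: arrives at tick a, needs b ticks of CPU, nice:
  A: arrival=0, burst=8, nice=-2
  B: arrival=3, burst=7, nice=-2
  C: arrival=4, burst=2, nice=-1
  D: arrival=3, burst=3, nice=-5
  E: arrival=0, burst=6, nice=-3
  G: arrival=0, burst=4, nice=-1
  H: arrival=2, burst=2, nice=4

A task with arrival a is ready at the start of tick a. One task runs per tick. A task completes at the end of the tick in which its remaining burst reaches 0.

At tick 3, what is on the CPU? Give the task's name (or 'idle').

t=0: ready={A,E,G} → run E
t=1: ready={A,E,G} → run E
t=2: ready={A,E,G,H} → run E
t=3: ready={A,B,D,E,G,H} → run D
t=4: ready={A,B,C,D,E,G,H} → run D
t=5: ready={A,B,C,D,E,G,H} → run D
t=6: ready={A,B,C,E,G,H} → run E
t=7: ready={A,B,C,E,G,H} → run E
t=8: ready={A,B,C,E,G,H} → run E
t=9: ready={A,B,C,G,H} → run A
t=10: ready={A,B,C,G,H} → run A
t=11: ready={A,B,C,G,H} → run A
t=12: ready={A,B,C,G,H} → run A
t=13: ready={A,B,C,G,H} → run A
t=14: ready={A,B,C,G,H} → run A
t=15: ready={A,B,C,G,H} → run A
t=16: ready={A,B,C,G,H} → run A
t=17: ready={B,C,G,H} → run B
t=18: ready={B,C,G,H} → run B
t=19: ready={B,C,G,H} → run B
t=20: ready={B,C,G,H} → run B
t=21: ready={B,C,G,H} → run B
t=22: ready={B,C,G,H} → run B
t=23: ready={B,C,G,H} → run B
t=24: ready={C,G,H} → run C
t=25: ready={C,G,H} → run C
t=26: ready={G,H} → run G
t=27: ready={G,H} → run G
t=28: ready={G,H} → run G
t=29: ready={G,H} → run G
t=30: ready={H} → run H
t=31: ready={H} → run H
t=32: (idle)
t=33: (idle)
t=34: (idle)
t=35: (idle)

running at tick 3 = D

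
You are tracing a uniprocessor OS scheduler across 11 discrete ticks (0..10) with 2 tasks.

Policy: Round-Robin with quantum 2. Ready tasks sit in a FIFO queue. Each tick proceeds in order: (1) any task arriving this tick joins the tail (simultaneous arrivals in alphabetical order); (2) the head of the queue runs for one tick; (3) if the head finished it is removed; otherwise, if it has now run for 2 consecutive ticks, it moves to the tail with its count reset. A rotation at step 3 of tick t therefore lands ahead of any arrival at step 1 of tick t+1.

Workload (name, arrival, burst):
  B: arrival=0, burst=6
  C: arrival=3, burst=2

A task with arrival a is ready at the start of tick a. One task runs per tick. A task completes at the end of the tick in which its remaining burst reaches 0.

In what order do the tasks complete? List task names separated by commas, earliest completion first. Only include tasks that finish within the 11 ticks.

completion order = C, B

t=0: queue=[B] q_used=0 → run B
t=1: queue=[B] q_used=1 → run B
t=2: queue=[B] q_used=0 → run B
t=3: queue=[B,C] q_used=1 → run B
t=4: queue=[C,B] q_used=0 → run C
t=5: queue=[C,B] q_used=1 → run C
t=6: queue=[B] q_used=0 → run B
t=7: queue=[B] q_used=1 → run B
t=8: (idle)
t=9: (idle)
t=10: (idle)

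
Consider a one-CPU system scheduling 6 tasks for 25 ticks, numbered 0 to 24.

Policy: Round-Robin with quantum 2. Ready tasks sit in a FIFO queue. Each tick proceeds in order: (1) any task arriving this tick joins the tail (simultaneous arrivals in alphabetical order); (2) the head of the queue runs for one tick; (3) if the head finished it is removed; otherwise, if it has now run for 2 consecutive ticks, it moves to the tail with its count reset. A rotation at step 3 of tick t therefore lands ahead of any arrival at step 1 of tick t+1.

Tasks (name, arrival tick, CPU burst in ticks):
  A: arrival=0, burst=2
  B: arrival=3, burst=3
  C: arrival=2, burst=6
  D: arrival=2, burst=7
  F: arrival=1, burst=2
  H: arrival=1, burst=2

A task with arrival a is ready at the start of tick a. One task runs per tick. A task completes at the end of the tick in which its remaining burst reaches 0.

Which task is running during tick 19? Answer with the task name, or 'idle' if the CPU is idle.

running at tick 19 = D

t=0: queue=[A] q_used=0 → run A
t=1: queue=[A,F,H] q_used=1 → run A
t=2: queue=[F,H,C,D] q_used=0 → run F
t=3: queue=[F,H,C,D,B] q_used=1 → run F
t=4: queue=[H,C,D,B] q_used=0 → run H
t=5: queue=[H,C,D,B] q_used=1 → run H
t=6: queue=[C,D,B] q_used=0 → run C
t=7: queue=[C,D,B] q_used=1 → run C
t=8: queue=[D,B,C] q_used=0 → run D
t=9: queue=[D,B,C] q_used=1 → run D
t=10: queue=[B,C,D] q_used=0 → run B
t=11: queue=[B,C,D] q_used=1 → run B
t=12: queue=[C,D,B] q_used=0 → run C
t=13: queue=[C,D,B] q_used=1 → run C
t=14: queue=[D,B,C] q_used=0 → run D
t=15: queue=[D,B,C] q_used=1 → run D
t=16: queue=[B,C,D] q_used=0 → run B
t=17: queue=[C,D] q_used=0 → run C
t=18: queue=[C,D] q_used=1 → run C
t=19: queue=[D] q_used=0 → run D
t=20: queue=[D] q_used=1 → run D
t=21: queue=[D] q_used=0 → run D
t=22: (idle)
t=23: (idle)
t=24: (idle)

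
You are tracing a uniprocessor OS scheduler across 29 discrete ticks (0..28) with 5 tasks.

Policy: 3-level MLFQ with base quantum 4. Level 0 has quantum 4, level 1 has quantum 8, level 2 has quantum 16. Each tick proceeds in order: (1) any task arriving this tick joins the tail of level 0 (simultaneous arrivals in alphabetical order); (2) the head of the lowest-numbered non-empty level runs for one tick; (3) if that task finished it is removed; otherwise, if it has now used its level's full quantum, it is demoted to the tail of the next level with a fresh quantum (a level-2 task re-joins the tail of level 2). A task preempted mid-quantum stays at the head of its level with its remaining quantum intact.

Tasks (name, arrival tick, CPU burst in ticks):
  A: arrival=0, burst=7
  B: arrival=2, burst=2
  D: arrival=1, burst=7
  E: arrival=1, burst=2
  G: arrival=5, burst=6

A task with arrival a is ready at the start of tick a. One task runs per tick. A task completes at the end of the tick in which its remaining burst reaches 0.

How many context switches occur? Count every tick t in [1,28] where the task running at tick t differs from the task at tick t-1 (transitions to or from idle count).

t=0: L0/L1/L2 = A/-/- → run A
t=1: L0/L1/L2 = ADE/-/- → run A
t=2: L0/L1/L2 = ADEB/-/- → run A
t=3: L0/L1/L2 = ADEB/-/- → run A
t=4: L0/L1/L2 = DEB/A/- → run D
t=5: L0/L1/L2 = DEBG/A/- → run D
t=6: L0/L1/L2 = DEBG/A/- → run D
t=7: L0/L1/L2 = DEBG/A/- → run D
t=8: L0/L1/L2 = EBG/AD/- → run E
t=9: L0/L1/L2 = EBG/AD/- → run E
t=10: L0/L1/L2 = BG/AD/- → run B
t=11: L0/L1/L2 = BG/AD/- → run B
t=12: L0/L1/L2 = G/AD/- → run G
t=13: L0/L1/L2 = G/AD/- → run G
t=14: L0/L1/L2 = G/AD/- → run G
t=15: L0/L1/L2 = G/AD/- → run G
t=16: L0/L1/L2 = -/ADG/- → run A
t=17: L0/L1/L2 = -/ADG/- → run A
t=18: L0/L1/L2 = -/ADG/- → run A
t=19: L0/L1/L2 = -/DG/- → run D
t=20: L0/L1/L2 = -/DG/- → run D
t=21: L0/L1/L2 = -/DG/- → run D
t=22: L0/L1/L2 = -/G/- → run G
t=23: L0/L1/L2 = -/G/- → run G
t=24: (idle)
t=25: (idle)
t=26: (idle)
t=27: (idle)
t=28: (idle)

context switches = 8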